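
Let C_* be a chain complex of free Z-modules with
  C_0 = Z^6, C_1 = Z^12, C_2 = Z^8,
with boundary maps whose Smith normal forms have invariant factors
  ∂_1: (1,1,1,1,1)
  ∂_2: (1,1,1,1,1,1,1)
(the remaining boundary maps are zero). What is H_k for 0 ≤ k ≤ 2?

H_0: b_0 = 6 − 0 − 5 = 1; torsion from ∂_1 factors > 1: none. So H_0 = Z.
H_1: b_1 = 12 − 5 − 7 = 0; torsion from ∂_2 factors > 1: none. So H_1 = 0.
H_2: b_2 = 8 − 7 − 0 = 1; torsion from ∂_3 factors > 1: none. So H_2 = Z.

H_0 = Z,  H_1 = 0,  H_2 = Z.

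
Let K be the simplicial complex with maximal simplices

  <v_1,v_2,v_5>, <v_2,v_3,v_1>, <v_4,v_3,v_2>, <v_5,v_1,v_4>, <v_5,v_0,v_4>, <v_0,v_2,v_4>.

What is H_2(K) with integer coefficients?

Order the vertices as v_0 < v_1 < v_2 < v_3 < v_4 < v_5. Listing each simplex with vertices in this order, K has dimension 2 with simplices:

  0-simplices (6): [v_0], [v_1], [v_2], [v_3], [v_4], [v_5]
  1-simplices (12): [v_0,v_2], [v_0,v_4], [v_0,v_5], [v_1,v_2], [v_1,v_3], [v_1,v_4], [v_1,v_5], [v_2,v_3], [v_2,v_4], [v_2,v_5], [v_3,v_4], [v_4,v_5]
  2-simplices (6): [v_0,v_2,v_4], [v_0,v_4,v_5], [v_1,v_2,v_3], [v_1,v_2,v_5], [v_1,v_4,v_5], [v_2,v_3,v_4]

so the chain groups are C_0 ≅ Z^6, C_1 ≅ Z^12, C_2 ≅ Z^6.

The boundary map ∂_1: C_1 → C_0 sends each edge [p,q] (with p < q) to q − p. For instance
  ∂[v_0,v_4] = [v_4] − [v_0].
The 6×12 boundary matrix has rank 5 and Smith normal form diag(1,1,1,1,1).

The boundary map ∂_2: C_2 → C_1 acts by ∂[p,q,r] = [q,r] − [p,r] + [p,q]. For instance
  ∂[v_1,v_2,v_5] = [v_2,v_5] − [v_1,v_5] + [v_1,v_2],
  ∂[v_0,v_2,v_4] = [v_2,v_4] − [v_0,v_4] + [v_0,v_2].
The 12×6 boundary matrix has rank 6 and Smith normal form diag(1,1,1,1,1,1).

Computing H_k = (kernel of ∂_k) / (image of ∂_{k+1}):

  H_2: rank ker ∂_2 − rank ∂_3 = (6 − 6) − 0 = 0, and there is no ∂_3, so H_2 = 0.

H_2 ≅ 0.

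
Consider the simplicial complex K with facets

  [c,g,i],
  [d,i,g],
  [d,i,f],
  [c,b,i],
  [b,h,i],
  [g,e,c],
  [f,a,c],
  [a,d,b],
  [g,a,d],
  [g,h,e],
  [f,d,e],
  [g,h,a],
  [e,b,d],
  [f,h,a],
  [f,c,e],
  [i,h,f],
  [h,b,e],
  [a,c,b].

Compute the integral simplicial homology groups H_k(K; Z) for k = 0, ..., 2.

K has 9 vertices, 27 edges, 18 triangles.
rank ∂_0 = 0, rank ∂_1 = 8 ⇒ b_0 = 9 − 0 − 8 = 1; all invariant factors of ∂_1 are 1 so no torsion. So H_0 ≅ Z.
rank ∂_1 = 8, rank ∂_2 = 17 ⇒ b_1 = 27 − 8 − 17 = 2; all invariant factors of ∂_2 are 1 so no torsion. So H_1 ≅ Z^2.
rank ∂_2 = 17, rank ∂_3 = 0 ⇒ b_2 = 18 − 17 − 0 = 1. So H_2 ≅ Z.

H_0 ≅ Z,  H_1 ≅ Z^2,  H_2 ≅ Z.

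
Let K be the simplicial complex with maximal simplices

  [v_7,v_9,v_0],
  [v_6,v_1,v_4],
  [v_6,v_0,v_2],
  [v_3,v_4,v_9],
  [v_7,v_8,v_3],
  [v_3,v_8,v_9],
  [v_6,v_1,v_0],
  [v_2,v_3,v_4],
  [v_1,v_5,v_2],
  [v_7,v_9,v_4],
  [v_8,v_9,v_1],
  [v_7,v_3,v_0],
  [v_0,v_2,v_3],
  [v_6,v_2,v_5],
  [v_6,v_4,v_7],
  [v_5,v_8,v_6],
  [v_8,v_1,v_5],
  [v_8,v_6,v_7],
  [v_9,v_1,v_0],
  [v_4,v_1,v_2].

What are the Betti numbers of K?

K has 10 vertices, 30 edges, 20 triangles.
rank ∂_0 = 0, rank ∂_1 = 9 ⇒ b_0 = 10 − 0 − 9 = 1; all invariant factors of ∂_1 are 1 so no torsion. So H_0 ≅ Z.
rank ∂_1 = 9, rank ∂_2 = 20 ⇒ b_1 = 30 − 9 − 20 = 1; ∂_2 has invariant factor(s) [2] giving torsion. So H_1 ≅ Z × Z/2.
rank ∂_2 = 20, rank ∂_3 = 0 ⇒ b_2 = 20 − 20 − 0 = 0. So H_2 ≅ 0.

b_0 = 1, b_1 = 1, b_2 = 0.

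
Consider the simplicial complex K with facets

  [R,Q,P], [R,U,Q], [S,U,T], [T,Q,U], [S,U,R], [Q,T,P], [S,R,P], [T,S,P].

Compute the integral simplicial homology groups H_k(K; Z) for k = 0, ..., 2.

We work with the vertex ordering P < Q < R < S < T < U. The simplices of K, each written with vertices in increasing order, are:

  0-simplices (6): P, Q, R, S, T, U
  1-simplices (12): PQ, PR, PS, PT, QR, QT, QU, RS, RU, ST, SU, TU
  2-simplices (8): PQR, PQT, PRS, PST, QRU, QTU, RSU, STU

so the chain groups are C_0 ≅ Z^6, C_1 ≅ Z^12, C_2 ≅ Z^8.

∂_1: C_1 → C_0 is given by ∂[p,q] = [q] − [p].
The resulting 6×12 matrix has rank 5, and its Smith normal form has invariant factors (1,1,1,1,1).

Boundary ∂_2: C_2 → C_1 maps a triangle to the signed sum of its edges. For instance
  ∂PQT = QT − PT + PQ,
  ∂STU = TU − SU + ST.
The 12×8 boundary matrix has rank 7 and Smith normal form diag(1,1,1,1,1,1,1).

Reading off H_k = ker ∂_k / im ∂_{k+1}:

  H_0: rank C_0 − rank ∂_1 = 6 − 5 = 1, and the invariant factors of ∂_1 are all 1, so H_0 = Z.
  H_1: rank ker ∂_1 − rank ∂_2 = (12 − 5) − 7 = 0, and the invariant factors of ∂_2 are all 1, so H_1 = 0.
  H_2: rank ker ∂_2 − rank ∂_3 = (8 − 7) − 0 = 1, and there is no ∂_3, so H_2 = Z.

As a check, the Euler characteristic is 6 − 12 + 8 = 2, which agrees with 1 − 0 + 1 = 2.
(K is a triangulation of the 2-sphere S^2.)

H_0 = Z,  H_1 = 0,  H_2 = Z.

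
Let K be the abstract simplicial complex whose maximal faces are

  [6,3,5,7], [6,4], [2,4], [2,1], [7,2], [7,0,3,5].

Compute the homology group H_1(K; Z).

H_1 ≅ Z.

Order the vertices as 0 < 1 < 2 < 3 < 4 < 5 < 6 < 7. Listing each simplex with vertices in this order, K has dimension 3 with simplices:

  0-simplices (8): [0], [1], [2], [3], [4], [5], [6], [7]
  1-simplices (13): [0,3], [0,5], [0,7], [1,2], [2,4], [2,7], [3,5], [3,6], [3,7], [4,6], [5,6], [5,7], [6,7]
  2-simplices (7): [0,3,5], [0,3,7], [0,5,7], [3,5,6], [3,5,7], [3,6,7], [5,6,7]
  3-simplices (2): [0,3,5,7], [3,5,6,7]

giving chain groups C_0 ≅ Z^8, C_1 ≅ Z^13, C_2 ≅ Z^7, C_3 ≅ Z^2.

The boundary map ∂_1: C_1 → C_0 is given by ∂[p,q] = [q] − [p]. For instance
  ∂[2,4] = [4] − [2].
As a 8×13 matrix over Z this has rank 7, with invariant factors (1,1,1,1,1,1,1).

Boundary ∂_2: C_2 → C_1 maps a triangle to the signed sum of its edges. For instance
  ∂[0,3,7] = [3,7] − [0,7] + [0,3],
  ∂[3,5,7] = [5,7] − [3,7] + [3,5].
As a 13×7 matrix over Z this has rank 5, with invariant factors (1,1,1,1,1).

The boundary map ∂_3: C_3 → C_2 sends each 3-simplex σ to the alternating sum Σ_i (−1)^i (σ with its i-th vertex removed). For instance
  ∂[3,5,6,7] = [5,6,7] − [3,6,7] + [3,5,7] − [3,5,6],
  ∂[0,3,5,7] = [3,5,7] − [0,5,7] + [0,3,7] − [0,3,5].
The resulting 7×2 matrix has rank 2, and its Smith normal form has invariant factors (1,1).

From H_k ≅ ker(∂_k) / im(∂_{k+1}) we obtain:

  H_1: rank ker ∂_1 − rank ∂_2 = (13 − 7) − 5 = 1, and the invariant factors of ∂_2 are all 1, so H_1 = Z.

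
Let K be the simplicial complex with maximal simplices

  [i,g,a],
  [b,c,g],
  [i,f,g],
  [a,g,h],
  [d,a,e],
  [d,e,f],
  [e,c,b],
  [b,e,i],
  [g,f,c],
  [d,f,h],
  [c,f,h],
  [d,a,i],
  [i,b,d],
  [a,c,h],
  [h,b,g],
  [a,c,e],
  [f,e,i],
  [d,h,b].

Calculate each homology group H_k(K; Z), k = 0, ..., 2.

H_0 ≅ Z,  H_1 ≅ Z ⊕ Z/2,  H_2 = 0.

We work with the vertex ordering a < b < c < d < e < f < g < h < i. The simplices of K, each written with vertices in increasing order, are:

  0-simplices (9): a, b, c, d, e, f, g, h, i
  1-simplices (27): ac, ad, ae, ag, ah, ai, bc, bd, be, bg, bh, bi, ce, cf, cg, ch, de, df, dh, di, ef, ei, fg, fh, fi, gh, gi
  2-simplices (18): ace, ach, ade, adi, agh, agi, bce, bcg, bdh, bdi, bei, bgh, cfg, cfh, def, dfh, efi, fgi

so the chain groups are C_0 ≅ Z^9, C_1 ≅ Z^27, C_2 ≅ Z^18.

Boundary ∂_1: C_1 → C_0 maps an edge to its endpoints' difference, ∂[p,q] = q − p. For instance
  ∂bg = g − b.
The resulting 9×27 matrix has rank 8, and its Smith normal form has invariant factors (1,1,1,1,1,1,1,1).

The boundary map ∂_2: C_2 → C_1 acts by ∂[p,q,r] = [q,r] − [p,r] + [p,q]. For instance
  ∂bgh = gh − bh + bg,
  ∂bdh = dh − bh + bd.
This gives a 27×18 integer matrix of rank 18; reducing to Smith normal form yields diagonal entries (1,1,1,1,1,1,1,1,1,1,1,1,1,1,1,1,1,2).

Computing H_k = (kernel of ∂_k) / (image of ∂_{k+1}):

  H_0: rank C_0 − rank ∂_1 = 9 − 8 = 1, and the invariant factors of ∂_1 are all 1, so H_0 ≅ Z.
  H_1: rank ker ∂_1 − rank ∂_2 = (27 − 8) − 18 = 1, and ∂_2 has invariant factor 2 > 1, so H_1 ≅ Z ⊕ Z/2.
  H_2: rank ker ∂_2 − rank ∂_3 = (18 − 18) − 0 = 0, and there is no ∂_3, so H_2 ≅ 0.

As a check, the Euler characteristic is 9 − 27 + 18 = 0, which agrees with 1 − 1 + 0 = 0.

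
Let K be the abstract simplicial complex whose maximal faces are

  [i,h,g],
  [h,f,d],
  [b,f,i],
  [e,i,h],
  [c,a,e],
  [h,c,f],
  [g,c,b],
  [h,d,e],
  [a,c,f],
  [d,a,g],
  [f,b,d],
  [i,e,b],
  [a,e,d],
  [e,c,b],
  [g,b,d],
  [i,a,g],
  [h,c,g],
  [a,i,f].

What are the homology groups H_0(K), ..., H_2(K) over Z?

K has 9 vertices, 27 edges, 18 triangles.
rank ∂_0 = 0, rank ∂_1 = 8 ⇒ b_0 = 9 − 0 − 8 = 1; all invariant factors of ∂_1 are 1 so no torsion. So H_0 = Z.
rank ∂_1 = 8, rank ∂_2 = 17 ⇒ b_1 = 27 − 8 − 17 = 2; all invariant factors of ∂_2 are 1 so no torsion. So H_1 = Z^2.
rank ∂_2 = 17, rank ∂_3 = 0 ⇒ b_2 = 18 − 17 − 0 = 1. So H_2 = Z.

H_0 ≅ Z,  H_1 ≅ Z^2,  H_2 ≅ Z.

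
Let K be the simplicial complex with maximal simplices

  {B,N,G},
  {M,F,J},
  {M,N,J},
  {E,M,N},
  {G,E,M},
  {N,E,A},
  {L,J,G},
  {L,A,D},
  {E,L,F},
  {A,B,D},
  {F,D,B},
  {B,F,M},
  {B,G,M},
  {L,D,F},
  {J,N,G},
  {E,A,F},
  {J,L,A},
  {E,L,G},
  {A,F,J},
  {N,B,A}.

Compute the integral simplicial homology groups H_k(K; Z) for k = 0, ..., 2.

H_0 = Z,  H_1 = Z ⊕ Z/2Z,  H_2 = 0.

K has 10 vertices, 30 edges, 20 triangles.
rank ∂_0 = 0, rank ∂_1 = 9 ⇒ b_0 = 10 − 0 − 9 = 1; all invariant factors of ∂_1 are 1 so no torsion. So H_0 ≅ Z.
rank ∂_1 = 9, rank ∂_2 = 20 ⇒ b_1 = 30 − 9 − 20 = 1; ∂_2 has invariant factor(s) [2] giving torsion. So H_1 ≅ Z ⊕ Z/2Z.
rank ∂_2 = 20, rank ∂_3 = 0 ⇒ b_2 = 20 − 20 − 0 = 0. So H_2 ≅ 0.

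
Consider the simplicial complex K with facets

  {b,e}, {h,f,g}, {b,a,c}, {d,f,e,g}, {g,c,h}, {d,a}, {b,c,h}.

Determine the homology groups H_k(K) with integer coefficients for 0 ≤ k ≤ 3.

Order the vertices as a < b < c < d < e < f < g < h. Listing each simplex with vertices in this order, K has dimension 3 with simplices:

  0-simplices (8): a, b, c, d, e, f, g, h
  1-simplices (16): ab, ac, ad, bc, be, bh, cg, ch, de, df, dg, ef, eg, fg, fh, gh
  2-simplices (8): abc, bch, cgh, def, deg, dfg, efg, fgh
  3-simplices (1): defg

Hence C_0 ≅ Z^8, C_1 ≅ Z^16, C_2 ≅ Z^8, C_3 ≅ Z^1.

∂_1: C_1 → C_0 is given by ∂[p,q] = [q] − [p]. For instance
  ∂ad = d − a.
This gives a 8×16 integer matrix of rank 7; reducing to Smith normal form yields diagonal entries (1,1,1,1,1,1,1).

Boundary ∂_2: C_2 → C_1 sends each 2-simplex [p,q,r] to [q,r] − [p,r] + [p,q]. For instance
  ∂dfg = fg − dg + df,
  ∂fgh = gh − fh + fg.
The 16×8 boundary matrix has rank 7 and Smith normal form diag(1,1,1,1,1,1,1).

∂_3: C_3 → C_2 sends each 3-simplex σ to the alternating sum Σ_i (−1)^i (σ with its i-th vertex removed). For instance
  ∂defg = efg − dfg + deg − def.
The 8×1 boundary matrix has rank 1 and Smith normal form diag(1).

Reading off H_k = ker ∂_k / im ∂_{k+1}:

  H_0: rank C_0 − rank ∂_1 = 8 − 7 = 1, and the invariant factors of ∂_1 are all 1, so H_0 = Z.
  H_1: rank ker ∂_1 − rank ∂_2 = (16 − 7) − 7 = 2, and the invariant factors of ∂_2 are all 1, so H_1 = Z^2.
  H_2: rank ker ∂_2 − rank ∂_3 = (8 − 7) − 1 = 0, and the invariant factors of ∂_3 are all 1, so H_2 = 0.
  H_3: rank ker ∂_3 − rank ∂_4 = (1 − 1) − 0 = 0, and there is no ∂_4, so H_3 = 0.

H_0 ≅ Z,  H_1 ≅ Z^2,  H_2 = 0,  H_3 = 0.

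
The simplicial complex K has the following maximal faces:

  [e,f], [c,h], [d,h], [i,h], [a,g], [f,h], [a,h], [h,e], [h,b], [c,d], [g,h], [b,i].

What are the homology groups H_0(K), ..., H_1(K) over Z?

H_0 ≅ Z,  H_1 ≅ Z^4.

We work with the vertex ordering a < b < c < d < e < f < g < h < i. The simplices of K, each written with vertices in increasing order, are:

  0-simplices (9): a, b, c, d, e, f, g, h, i
  1-simplices (12): ag, ah, bh, bi, cd, ch, dh, ef, eh, fh, gh, hi

giving chain groups C_0 ≅ Z^9, C_1 ≅ Z^12.

The boundary map ∂_1: C_1 → C_0 is given by ∂[p,q] = [q] − [p]. For instance
  ∂dh = h − d.
This gives a 9×12 integer matrix of rank 8; reducing to Smith normal form yields diagonal entries (1,1,1,1,1,1,1,1).

Reading off H_k = ker ∂_k / im ∂_{k+1}:

  H_0: rank C_0 − rank ∂_1 = 9 − 8 = 1, and the invariant factors of ∂_1 are all 1, so H_0 = Z.
  H_1: rank ker ∂_1 − rank ∂_2 = (12 − 8) − 0 = 4, and there is no ∂_2, so H_1 = Z^4.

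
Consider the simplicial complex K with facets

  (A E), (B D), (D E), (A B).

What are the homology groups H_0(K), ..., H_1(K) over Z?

H_0 = Z,  H_1 = Z.

Take the total order A < B < D < E on the vertex set. Then K (dimension 1) consists of the simplices:

  0-simplices (4): A, B, D, E
  1-simplices (4): AB, AE, BD, DE

Hence C_0 ≅ Z^4, C_1 ≅ Z^4.

The boundary map ∂_1: C_1 → C_0 is given by ∂[p,q] = [q] − [p].
This gives a 4×4 integer matrix of rank 3; reducing to Smith normal form yields diagonal entries (1,1,1).

Computing H_k = (kernel of ∂_k) / (image of ∂_{k+1}):

  H_0: rank C_0 − rank ∂_1 = 4 − 3 = 1, and the invariant factors of ∂_1 are all 1, so H_0 = Z.
  H_1: rank ker ∂_1 − rank ∂_2 = (4 − 3) − 0 = 1, and there is no ∂_2, so H_1 = Z.

As a check, the Euler characteristic is 4 − 4 = 0, which agrees with 1 − 1 = 0.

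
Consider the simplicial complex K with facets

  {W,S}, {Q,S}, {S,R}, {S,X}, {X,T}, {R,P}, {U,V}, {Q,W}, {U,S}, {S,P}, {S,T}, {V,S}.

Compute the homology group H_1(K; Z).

H_1 = Z^4.

Take the total order P < Q < R < S < T < U < V < W < X on the vertex set. Then K (dimension 1) consists of the simplices:

  0-simplices (9): P, Q, R, S, T, U, V, W, X
  1-simplices (12): PR, PS, QS, QW, RS, ST, SU, SV, SW, SX, TX, UV

giving chain groups C_0 ≅ Z^9, C_1 ≅ Z^12.

∂_1: C_1 → C_0 maps an edge to its endpoints' difference, ∂[p,q] = q − p. For instance
  ∂SU = U − S.
The resulting 9×12 matrix has rank 8, and its Smith normal form has invariant factors (1,1,1,1,1,1,1,1).

Computing H_k = (kernel of ∂_k) / (image of ∂_{k+1}):

  H_1: rank ker ∂_1 − rank ∂_2 = (12 − 8) − 0 = 4, and there is no ∂_2, so H_1 = Z^4.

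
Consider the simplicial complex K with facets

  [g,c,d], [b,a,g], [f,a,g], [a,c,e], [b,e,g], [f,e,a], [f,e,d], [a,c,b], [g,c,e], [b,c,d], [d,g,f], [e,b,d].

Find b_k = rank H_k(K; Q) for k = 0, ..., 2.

Take the total order a < b < c < d < e < f < g on the vertex set. Then K (dimension 2) consists of the simplices:

  0-simplices (7): a, b, c, d, e, f, g
  1-simplices (18): ab, ac, ae, af, ag, bc, bd, be, bg, cd, ce, cg, de, df, dg, ef, eg, fg
  2-simplices (12): abc, abg, ace, aef, afg, bcd, bde, beg, cdg, ceg, def, dfg

Hence C_0 ≅ Z^7, C_1 ≅ Z^18, C_2 ≅ Z^12.

Boundary ∂_1: C_1 → C_0 maps an edge to its endpoints' difference, ∂[p,q] = q − p.
As a 7×18 matrix over Z this has rank 6, with invariant factors (1,1,1,1,1,1).

Boundary ∂_2: C_2 → C_1 maps a triangle to the signed sum of its edges. For instance
  ∂ceg = eg − cg + ce,
  ∂bcd = cd − bd + bc.
As a 18×12 matrix over Z this has rank 12, with invariant factors (1,1,1,1,1,1,1,1,1,1,1,2).

From H_k ≅ ker(∂_k) / im(∂_{k+1}) we obtain:

  H_0: rank C_0 − rank ∂_1 = 7 − 6 = 1, and the invariant factors of ∂_1 are all 1, so H_0 ≅ Z.
  H_1: rank ker ∂_1 − rank ∂_2 = (18 − 6) − 12 = 0, and ∂_2 has invariant factor 2 > 1, so H_1 ≅ Z_2.
  H_2: rank ker ∂_2 − rank ∂_3 = (12 − 12) − 0 = 0, and there is no ∂_3, so H_2 ≅ 0.

As a check, the Euler characteristic is 7 − 18 + 12 = 1, which agrees with 1 − 0 + 0 = 1.

Hence the Betti numbers are b_0 = 1, b_1 = 0, b_2 = 0.

b_0 = 1, b_1 = 0, b_2 = 0.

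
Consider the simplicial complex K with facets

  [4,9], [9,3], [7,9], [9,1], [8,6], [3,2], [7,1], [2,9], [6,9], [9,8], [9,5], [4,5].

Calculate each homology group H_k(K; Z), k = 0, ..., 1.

H_0 ≅ Z,  H_1 ≅ Z^4.

Fix the vertex order 1 < 2 < 3 < 4 < 5 < 6 < 7 < 8 < 9 and write every simplex with vertices in increasing order. Then dim K = 1 and the simplices of K are:

  0-simplices (9): [1], [2], [3], [4], [5], [6], [7], [8], [9]
  1-simplices (12): [1,7], [1,9], [2,3], [2,9], [3,9], [4,5], [4,9], [5,9], [6,8], [6,9], [7,9], [8,9]

Hence C_0 ≅ Z^9, C_1 ≅ Z^12.

∂_1: C_1 → C_0 sends each edge [p,q] (with p < q) to q − p. For instance
  ∂[2,3] = [3] − [2].
As a 9×12 matrix over Z this has rank 8, with invariant factors (1,1,1,1,1,1,1,1).

From H_k ≅ ker(∂_k) / im(∂_{k+1}) we obtain:

  H_0: rank C_0 − rank ∂_1 = 9 − 8 = 1, and the invariant factors of ∂_1 are all 1, so H_0 ≅ Z.
  H_1: rank ker ∂_1 − rank ∂_2 = (12 − 8) − 0 = 4, and there is no ∂_2, so H_1 ≅ Z^4.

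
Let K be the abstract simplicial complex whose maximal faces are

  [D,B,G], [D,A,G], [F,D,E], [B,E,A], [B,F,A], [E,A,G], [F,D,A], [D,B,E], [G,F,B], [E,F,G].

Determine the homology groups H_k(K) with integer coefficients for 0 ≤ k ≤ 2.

H_0 = Z,  H_1 = Z/2,  H_2 = 0.

K has 6 vertices, 15 edges, 10 triangles.
rank ∂_0 = 0, rank ∂_1 = 5 ⇒ b_0 = 6 − 0 − 5 = 1; all invariant factors of ∂_1 are 1 so no torsion. So H_0 ≅ Z.
rank ∂_1 = 5, rank ∂_2 = 10 ⇒ b_1 = 15 − 5 − 10 = 0; ∂_2 has invariant factor(s) [2] giving torsion. So H_1 ≅ Z/2.
rank ∂_2 = 10, rank ∂_3 = 0 ⇒ b_2 = 10 − 10 − 0 = 0. So H_2 ≅ 0.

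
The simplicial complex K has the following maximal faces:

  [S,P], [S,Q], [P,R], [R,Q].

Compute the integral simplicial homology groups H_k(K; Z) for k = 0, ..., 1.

Order the vertices as P < Q < R < S. Listing each simplex with vertices in this order, K has dimension 1 with simplices:

  0-simplices (4): P, Q, R, S
  1-simplices (4): PR, PS, QR, QS

Hence C_0 ≅ Z^4, C_1 ≅ Z^4.

The boundary map ∂_1: C_1 → C_0 sends each edge [p,q] (with p < q) to q − p. For instance
  ∂QR = R − Q.
As a 4×4 matrix over Z this has rank 3, with invariant factors (1,1,1).

From H_k ≅ ker(∂_k) / im(∂_{k+1}) we obtain:

  H_0: rank C_0 − rank ∂_1 = 4 − 3 = 1, and the invariant factors of ∂_1 are all 1, so H_0 = Z.
  H_1: rank ker ∂_1 − rank ∂_2 = (4 − 3) − 0 = 1, and there is no ∂_2, so H_1 = Z.

(K is a triangulation of the circle S^1.)

H_0 ≅ Z,  H_1 ≅ Z.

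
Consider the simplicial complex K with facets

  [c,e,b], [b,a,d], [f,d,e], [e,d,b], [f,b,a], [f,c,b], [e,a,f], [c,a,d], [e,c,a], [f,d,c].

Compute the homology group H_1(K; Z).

H_1 = Z/2.

Order the vertices as a < b < c < d < e < f. Listing each simplex with vertices in this order, K has dimension 2 with simplices:

  0-simplices (6): a, b, c, d, e, f
  1-simplices (15): ab, ac, ad, ae, af, bc, bd, be, bf, cd, ce, cf, de, df, ef
  2-simplices (10): abd, abf, acd, ace, aef, bce, bcf, bde, cdf, def

so the chain groups are C_0 ≅ Z^6, C_1 ≅ Z^15, C_2 ≅ Z^10.

Boundary ∂_1: C_1 → C_0 maps an edge to its endpoints' difference, ∂[p,q] = q − p.
This gives a 6×15 integer matrix of rank 5; reducing to Smith normal form yields diagonal entries (1,1,1,1,1).

The boundary map ∂_2: C_2 → C_1 sends each 2-simplex [p,q,r] to [q,r] − [p,r] + [p,q]. For instance
  ∂bcf = cf − bf + bc,
  ∂ace = ce − ae + ac.
This gives a 15×10 integer matrix of rank 10; reducing to Smith normal form yields diagonal entries (1,1,1,1,1,1,1,1,1,2).

Now H_k = ker ∂_k / im ∂_{k+1}, so:

  H_1: rank ker ∂_1 − rank ∂_2 = (15 − 5) − 10 = 0, and ∂_2 has invariant factor 2 > 1, so H_1 = Z/2.

(K is a triangulation of the real projective plane RP^2.)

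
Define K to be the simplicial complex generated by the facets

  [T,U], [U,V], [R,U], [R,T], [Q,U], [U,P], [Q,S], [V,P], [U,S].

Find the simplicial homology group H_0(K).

H_0 ≅ Z.

Order the vertices as P < Q < R < S < T < U < V. Listing each simplex with vertices in this order, K has dimension 1 with simplices:

  0-simplices (7): P, Q, R, S, T, U, V
  1-simplices (9): PU, PV, QS, QU, RT, RU, SU, TU, UV

giving chain groups C_0 ≅ Z^7, C_1 ≅ Z^9.

Boundary ∂_1: C_1 → C_0 maps an edge to its endpoints' difference, ∂[p,q] = q − p. For instance
  ∂SU = U − S.
As a 7×9 matrix over Z this has rank 6, with invariant factors (1,1,1,1,1,1).

Computing H_k = (kernel of ∂_k) / (image of ∂_{k+1}):

  H_0: rank C_0 − rank ∂_1 = 7 − 6 = 1, and the invariant factors of ∂_1 are all 1, so H_0 = Z.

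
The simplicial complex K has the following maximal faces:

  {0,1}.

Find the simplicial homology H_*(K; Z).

H_0 ≅ Z,  H_1 = 0.

Order the vertices as 0 < 1. Listing each simplex with vertices in this order, K has dimension 1 with simplices:

  0-simplices (2): [0], [1]
  1-simplices (1): [0,1]

so the chain groups are C_0 ≅ Z^2, C_1 ≅ Z^1.

Boundary ∂_1: C_1 → C_0 is given by ∂[p,q] = [q] − [p]. For instance
  ∂[0,1] = [1] − [0].
As a 2×1 matrix over Z this has rank 1, with invariant factors (1).

From H_k ≅ ker(∂_k) / im(∂_{k+1}) we obtain:

  H_0: rank C_0 − rank ∂_1 = 2 − 1 = 1, and the invariant factors of ∂_1 are all 1, so H_0 ≅ Z.
  H_1: rank ker ∂_1 − rank ∂_2 = (1 − 1) − 0 = 0, and there is no ∂_2, so H_1 ≅ 0.

(K is a triangulation of the 1-simplex.)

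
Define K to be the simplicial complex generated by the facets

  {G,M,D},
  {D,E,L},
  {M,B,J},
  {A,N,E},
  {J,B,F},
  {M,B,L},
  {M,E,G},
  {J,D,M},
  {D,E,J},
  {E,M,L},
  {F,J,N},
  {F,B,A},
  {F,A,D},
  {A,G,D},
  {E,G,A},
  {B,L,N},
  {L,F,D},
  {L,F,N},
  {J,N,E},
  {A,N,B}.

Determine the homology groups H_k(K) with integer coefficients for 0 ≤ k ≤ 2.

K has 10 vertices, 30 edges, 20 triangles.
rank ∂_0 = 0, rank ∂_1 = 9 ⇒ b_0 = 10 − 0 − 9 = 1; all invariant factors of ∂_1 are 1 so no torsion. So H_0 = Z.
rank ∂_1 = 9, rank ∂_2 = 20 ⇒ b_1 = 30 − 9 − 20 = 1; ∂_2 has invariant factor(s) [2] giving torsion. So H_1 = Z ⊕ Z/2.
rank ∂_2 = 20, rank ∂_3 = 0 ⇒ b_2 = 20 − 20 − 0 = 0. So H_2 = 0.

H_0 ≅ Z,  H_1 ≅ Z ⊕ Z/2,  H_2 = 0.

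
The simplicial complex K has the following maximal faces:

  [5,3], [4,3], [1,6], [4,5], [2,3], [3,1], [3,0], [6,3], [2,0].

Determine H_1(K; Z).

H_1 ≅ Z^3.

Order the vertices as 0 < 1 < 2 < 3 < 4 < 5 < 6. Listing each simplex with vertices in this order, K has dimension 1 with simplices:

  0-simplices (7): [0], [1], [2], [3], [4], [5], [6]
  1-simplices (9): [0,2], [0,3], [1,3], [1,6], [2,3], [3,4], [3,5], [3,6], [4,5]

so the chain groups are C_0 ≅ Z^7, C_1 ≅ Z^9.

Boundary ∂_1: C_1 → C_0 sends each edge [p,q] (with p < q) to q − p. For instance
  ∂[0,2] = [2] − [0].
This gives a 7×9 integer matrix of rank 6; reducing to Smith normal form yields diagonal entries (1,1,1,1,1,1).

Reading off H_k = ker ∂_k / im ∂_{k+1}:

  H_1: rank ker ∂_1 − rank ∂_2 = (9 − 6) − 0 = 3, and there is no ∂_2, so H_1 ≅ Z^3.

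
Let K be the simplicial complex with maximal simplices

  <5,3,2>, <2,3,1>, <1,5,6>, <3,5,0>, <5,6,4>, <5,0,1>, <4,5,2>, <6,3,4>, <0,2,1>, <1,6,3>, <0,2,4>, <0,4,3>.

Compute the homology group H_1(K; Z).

Take the total order 0 < 1 < 2 < 3 < 4 < 5 < 6 on the vertex set. Then K (dimension 2) consists of the simplices:

  0-simplices (7): [0], [1], [2], [3], [4], [5], [6]
  1-simplices (18): [0,1], [0,2], [0,3], [0,4], [0,5], [1,2], [1,3], [1,5], [1,6], [2,3], [2,4], [2,5], [3,4], [3,5], [3,6], [4,5], [4,6], [5,6]
  2-simplices (12): [0,1,2], [0,1,5], [0,2,4], [0,3,4], [0,3,5], [1,2,3], [1,3,6], [1,5,6], [2,3,5], [2,4,5], [3,4,6], [4,5,6]

Hence C_0 ≅ Z^7, C_1 ≅ Z^18, C_2 ≅ Z^12.

Boundary ∂_1: C_1 → C_0 maps an edge to its endpoints' difference, ∂[p,q] = q − p. For instance
  ∂[5,6] = [6] − [5].
The resulting 7×18 matrix has rank 6, and its Smith normal form has invariant factors (1,1,1,1,1,1).

Boundary ∂_2: C_2 → C_1 sends each 2-simplex [p,q,r] to [q,r] − [p,r] + [p,q]. For instance
  ∂[2,3,5] = [3,5] − [2,5] + [2,3],
  ∂[0,1,2] = [1,2] − [0,2] + [0,1].
As a 18×12 matrix over Z this has rank 12, with invariant factors (1,1,1,1,1,1,1,1,1,1,1,2).

Reading off H_k = ker ∂_k / im ∂_{k+1}:

  H_1: rank ker ∂_1 − rank ∂_2 = (18 − 6) − 12 = 0, and ∂_2 has invariant factor 2 > 1, so H_1 ≅ Z_2.

H_1 = Z_2.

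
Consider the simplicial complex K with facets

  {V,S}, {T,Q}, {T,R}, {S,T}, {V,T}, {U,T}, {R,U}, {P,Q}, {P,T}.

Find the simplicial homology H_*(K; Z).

K has 7 vertices, 9 edges.
rank ∂_0 = 0, rank ∂_1 = 6 ⇒ b_0 = 7 − 0 − 6 = 1; all invariant factors of ∂_1 are 1 so no torsion. So H_0 ≅ Z.
rank ∂_1 = 6, rank ∂_2 = 0 ⇒ b_1 = 9 − 6 − 0 = 3. So H_1 ≅ Z^3.

H_0 ≅ Z,  H_1 ≅ Z^3.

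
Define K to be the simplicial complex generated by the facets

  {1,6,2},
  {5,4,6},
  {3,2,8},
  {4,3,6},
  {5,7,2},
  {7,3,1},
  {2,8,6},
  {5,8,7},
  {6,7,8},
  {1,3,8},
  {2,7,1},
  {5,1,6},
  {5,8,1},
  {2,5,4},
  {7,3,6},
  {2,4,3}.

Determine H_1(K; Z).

Fix the vertex order 1 < 2 < 3 < 4 < 5 < 6 < 7 < 8 and write every simplex with vertices in increasing order. Then dim K = 2 and the simplices of K are:

  0-simplices (8): [1], [2], [3], [4], [5], [6], [7], [8]
  1-simplices (24): (24 of them)
  2-simplices (16): [1,2,6], [1,2,7], [1,3,7], [1,3,8], [1,5,6], [1,5,8], [2,3,4], [2,3,8], [2,4,5], [2,5,7], [2,6,8], [3,4,6], [3,6,7], [4,5,6], [5,7,8], [6,7,8]

Hence C_0 ≅ Z^8, C_1 ≅ Z^24, C_2 ≅ Z^16.

Boundary ∂_1: C_1 → C_0 sends each edge [p,q] (with p < q) to q − p. For instance
  ∂[5,7] = [7] − [5].
The resulting 8×24 matrix has rank 7, and its Smith normal form has invariant factors (1,1,1,1,1,1,1).

∂_2: C_2 → C_1 maps a triangle to the signed sum of its edges. For instance
  ∂[2,6,8] = [6,8] − [2,8] + [2,6],
  ∂[1,2,7] = [2,7] − [1,7] + [1,2].
The 24×16 boundary matrix has rank 15 and Smith normal form diag(1,1,1,1,1,1,1,1,1,1,1,1,1,1,1).

Computing H_k = (kernel of ∂_k) / (image of ∂_{k+1}):

  H_1: rank ker ∂_1 − rank ∂_2 = (24 − 7) − 15 = 2, and the invariant factors of ∂_2 are all 1, so H_1 = Z^2.

H_1 ≅ Z^2.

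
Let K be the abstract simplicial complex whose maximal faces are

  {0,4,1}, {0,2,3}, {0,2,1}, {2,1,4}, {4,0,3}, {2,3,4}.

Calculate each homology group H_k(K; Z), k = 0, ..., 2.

We work with the vertex ordering 0 < 1 < 2 < 3 < 4. The simplices of K, each written with vertices in increasing order, are:

  0-simplices (5): [0], [1], [2], [3], [4]
  1-simplices (9): [0,1], [0,2], [0,3], [0,4], [1,2], [1,4], [2,3], [2,4], [3,4]
  2-simplices (6): [0,1,2], [0,1,4], [0,2,3], [0,3,4], [1,2,4], [2,3,4]

Hence C_0 ≅ Z^5, C_1 ≅ Z^9, C_2 ≅ Z^6.

Boundary ∂_1: C_1 → C_0 sends each edge [p,q] (with p < q) to q − p. For instance
  ∂[2,3] = [3] − [2].
As a 5×9 matrix over Z this has rank 4, with invariant factors (1,1,1,1).

The boundary map ∂_2: C_2 → C_1 maps a triangle to the signed sum of its edges. For instance
  ∂[0,3,4] = [3,4] − [0,4] + [0,3],
  ∂[1,2,4] = [2,4] − [1,4] + [1,2].
As a 9×6 matrix over Z this has rank 5, with invariant factors (1,1,1,1,1).

Computing H_k = (kernel of ∂_k) / (image of ∂_{k+1}):

  H_0: rank C_0 − rank ∂_1 = 5 − 4 = 1, and the invariant factors of ∂_1 are all 1, so H_0 = Z.
  H_1: rank ker ∂_1 − rank ∂_2 = (9 − 4) − 5 = 0, and the invariant factors of ∂_2 are all 1, so H_1 = 0.
  H_2: rank ker ∂_2 − rank ∂_3 = (6 − 5) − 0 = 1, and there is no ∂_3, so H_2 = Z.

As a check, the Euler characteristic is 5 − 9 + 6 = 2, which agrees with 1 − 0 + 1 = 2.

H_0 ≅ Z,  H_1 = 0,  H_2 ≅ Z.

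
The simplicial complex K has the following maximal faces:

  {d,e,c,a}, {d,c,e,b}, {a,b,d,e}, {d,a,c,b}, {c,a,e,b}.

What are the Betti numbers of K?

K has 5 vertices, 10 edges, 10 triangles, 5 3-simplices.
rank ∂_0 = 0, rank ∂_1 = 4 ⇒ b_0 = 5 − 0 − 4 = 1; all invariant factors of ∂_1 are 1 so no torsion. So H_0 ≅ Z.
rank ∂_1 = 4, rank ∂_2 = 6 ⇒ b_1 = 10 − 4 − 6 = 0; all invariant factors of ∂_2 are 1 so no torsion. So H_1 ≅ 0.
rank ∂_2 = 6, rank ∂_3 = 4 ⇒ b_2 = 10 − 6 − 4 = 0; all invariant factors of ∂_3 are 1 so no torsion. So H_2 ≅ 0.
rank ∂_3 = 4, rank ∂_4 = 0 ⇒ b_3 = 5 − 4 − 0 = 1. So H_3 ≅ Z.

b_0 = 1, b_1 = 0, b_2 = 0, b_3 = 1.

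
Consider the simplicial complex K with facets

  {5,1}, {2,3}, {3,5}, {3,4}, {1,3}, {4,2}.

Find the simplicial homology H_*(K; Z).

H_0 = Z,  H_1 = Z^2.

We work with the vertex ordering 1 < 2 < 3 < 4 < 5. The simplices of K, each written with vertices in increasing order, are:

  0-simplices (5): [1], [2], [3], [4], [5]
  1-simplices (6): [1,3], [1,5], [2,3], [2,4], [3,4], [3,5]

giving chain groups C_0 ≅ Z^5, C_1 ≅ Z^6.

∂_1: C_1 → C_0 maps an edge to its endpoints' difference, ∂[p,q] = q − p. For instance
  ∂[3,5] = [5] − [3].
The 5×6 boundary matrix has rank 4 and Smith normal form diag(1,1,1,1).

Reading off H_k = ker ∂_k / im ∂_{k+1}:

  H_0: rank C_0 − rank ∂_1 = 5 − 4 = 1, and the invariant factors of ∂_1 are all 1, so H_0 ≅ Z.
  H_1: rank ker ∂_1 − rank ∂_2 = (6 − 4) − 0 = 2, and there is no ∂_2, so H_1 ≅ Z^2.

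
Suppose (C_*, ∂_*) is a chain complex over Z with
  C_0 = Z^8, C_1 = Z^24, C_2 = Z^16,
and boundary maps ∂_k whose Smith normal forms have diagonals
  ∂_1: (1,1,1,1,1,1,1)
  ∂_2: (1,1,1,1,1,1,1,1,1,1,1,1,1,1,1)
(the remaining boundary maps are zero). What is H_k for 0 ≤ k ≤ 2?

H_0: b_0 = 8 − 0 − 7 = 1; torsion from ∂_1 factors > 1: none. So H_0 = Z.
H_1: b_1 = 24 − 7 − 15 = 2; torsion from ∂_2 factors > 1: none. So H_1 = Z^2.
H_2: b_2 = 16 − 15 − 0 = 1; torsion from ∂_3 factors > 1: none. So H_2 = Z.

H_0 = Z,  H_1 = Z^2,  H_2 = Z.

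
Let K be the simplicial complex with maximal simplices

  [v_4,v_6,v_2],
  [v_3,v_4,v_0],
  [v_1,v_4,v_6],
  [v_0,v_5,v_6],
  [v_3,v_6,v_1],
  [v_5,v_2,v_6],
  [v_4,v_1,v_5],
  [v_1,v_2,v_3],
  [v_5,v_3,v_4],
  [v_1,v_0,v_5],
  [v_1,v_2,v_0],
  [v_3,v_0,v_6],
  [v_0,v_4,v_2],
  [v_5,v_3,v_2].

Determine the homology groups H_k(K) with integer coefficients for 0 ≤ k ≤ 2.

H_0 = Z,  H_1 = Z^2,  H_2 = Z.

Fix the vertex order v_0 < v_1 < v_2 < v_3 < v_4 < v_5 < v_6 and write every simplex with vertices in increasing order. Then dim K = 2 and the simplices of K are:

  0-simplices (7): [v_0], [v_1], [v_2], [v_3], [v_4], [v_5], [v_6]
  1-simplices (21): (21 of them)
  2-simplices (14): (14 of them)

Hence C_0 ≅ Z^7, C_1 ≅ Z^21, C_2 ≅ Z^14.

Boundary ∂_1: C_1 → C_0 maps an edge to its endpoints' difference, ∂[p,q] = q − p. For instance
  ∂[v_0,v_2] = [v_2] − [v_0].
This gives a 7×21 integer matrix of rank 6; reducing to Smith normal form yields diagonal entries (1,1,1,1,1,1).

∂_2: C_2 → C_1 acts by ∂[p,q,r] = [q,r] − [p,r] + [p,q]. For instance
  ∂[v_2,v_4,v_6] = [v_4,v_6] − [v_2,v_6] + [v_2,v_4],
  ∂[v_0,v_5,v_6] = [v_5,v_6] − [v_0,v_6] + [v_0,v_5].
The resulting 21×14 matrix has rank 13, and its Smith normal form has invariant factors (1,1,1,1,1,1,1,1,1,1,1,1,1).

From H_k ≅ ker(∂_k) / im(∂_{k+1}) we obtain:

  H_0: rank C_0 − rank ∂_1 = 7 − 6 = 1, and the invariant factors of ∂_1 are all 1, so H_0 = Z.
  H_1: rank ker ∂_1 − rank ∂_2 = (21 − 6) − 13 = 2, and the invariant factors of ∂_2 are all 1, so H_1 = Z^2.
  H_2: rank ker ∂_2 − rank ∂_3 = (14 − 13) − 0 = 1, and there is no ∂_3, so H_2 = Z.

(K is a triangulation of the torus T^2.)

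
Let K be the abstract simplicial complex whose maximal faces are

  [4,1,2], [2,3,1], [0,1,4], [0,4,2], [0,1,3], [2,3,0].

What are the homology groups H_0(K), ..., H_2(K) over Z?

H_0 = Z,  H_1 = 0,  H_2 = Z.

Order the vertices as 0 < 1 < 2 < 3 < 4. Listing each simplex with vertices in this order, K has dimension 2 with simplices:

  0-simplices (5): [0], [1], [2], [3], [4]
  1-simplices (9): [0,1], [0,2], [0,3], [0,4], [1,2], [1,3], [1,4], [2,3], [2,4]
  2-simplices (6): [0,1,3], [0,1,4], [0,2,3], [0,2,4], [1,2,3], [1,2,4]

so the chain groups are C_0 ≅ Z^5, C_1 ≅ Z^9, C_2 ≅ Z^6.

∂_1: C_1 → C_0 is given by ∂[p,q] = [q] − [p].
As a 5×9 matrix over Z this has rank 4, with invariant factors (1,1,1,1).

Boundary ∂_2: C_2 → C_1 sends each 2-simplex [p,q,r] to [q,r] − [p,r] + [p,q]. For instance
  ∂[0,2,4] = [2,4] − [0,4] + [0,2],
  ∂[0,1,4] = [1,4] − [0,4] + [0,1].
The 9×6 boundary matrix has rank 5 and Smith normal form diag(1,1,1,1,1).

Reading off H_k = ker ∂_k / im ∂_{k+1}:

  H_0: rank C_0 − rank ∂_1 = 5 − 4 = 1, and the invariant factors of ∂_1 are all 1, so H_0 ≅ Z.
  H_1: rank ker ∂_1 − rank ∂_2 = (9 − 4) − 5 = 0, and the invariant factors of ∂_2 are all 1, so H_1 ≅ 0.
  H_2: rank ker ∂_2 − rank ∂_3 = (6 − 5) − 0 = 1, and there is no ∂_3, so H_2 ≅ Z.

(K is a triangulation of the 2-sphere S^2.)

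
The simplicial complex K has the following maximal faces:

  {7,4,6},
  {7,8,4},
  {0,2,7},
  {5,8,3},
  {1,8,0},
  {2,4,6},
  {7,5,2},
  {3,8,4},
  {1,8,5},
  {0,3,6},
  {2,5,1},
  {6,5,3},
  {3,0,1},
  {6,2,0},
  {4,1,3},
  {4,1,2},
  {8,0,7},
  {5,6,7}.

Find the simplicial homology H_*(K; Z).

H_0 = Z,  H_1 = Z ⊕ Z_2,  H_2 = 0.

K has 9 vertices, 27 edges, 18 triangles.
rank ∂_0 = 0, rank ∂_1 = 8 ⇒ b_0 = 9 − 0 − 8 = 1; all invariant factors of ∂_1 are 1 so no torsion. So H_0 = Z.
rank ∂_1 = 8, rank ∂_2 = 18 ⇒ b_1 = 27 − 8 − 18 = 1; ∂_2 has invariant factor(s) [2] giving torsion. So H_1 = Z ⊕ Z_2.
rank ∂_2 = 18, rank ∂_3 = 0 ⇒ b_2 = 18 − 18 − 0 = 0. So H_2 = 0.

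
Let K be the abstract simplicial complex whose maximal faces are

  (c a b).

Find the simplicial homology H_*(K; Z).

H_0 ≅ Z,  H_1 = 0,  H_2 = 0.

Fix the vertex order a < b < c and write every simplex with vertices in increasing order. Then dim K = 2 and the simplices of K are:

  0-simplices (3): a, b, c
  1-simplices (3): ab, ac, bc
  2-simplices (1): abc

Hence C_0 ≅ Z^3, C_1 ≅ Z^3, C_2 ≅ Z^1.

The boundary map ∂_1: C_1 → C_0 maps an edge to its endpoints' difference, ∂[p,q] = q − p.
This gives a 3×3 integer matrix of rank 2; reducing to Smith normal form yields diagonal entries (1,1).

∂_2: C_2 → C_1 sends each 2-simplex [p,q,r] to [q,r] − [p,r] + [p,q]. For instance
  ∂abc = bc − ac + ab.
The resulting 3×1 matrix has rank 1, and its Smith normal form has invariant factors (1).

Now H_k = ker ∂_k / im ∂_{k+1}, so:

  H_0: rank C_0 − rank ∂_1 = 3 − 2 = 1, and the invariant factors of ∂_1 are all 1, so H_0 = Z.
  H_1: rank ker ∂_1 − rank ∂_2 = (3 − 2) − 1 = 0, and the invariant factors of ∂_2 are all 1, so H_1 = 0.
  H_2: rank ker ∂_2 − rank ∂_3 = (1 − 1) − 0 = 0, and there is no ∂_3, so H_2 = 0.

(K is a triangulation of the 2-simplex.)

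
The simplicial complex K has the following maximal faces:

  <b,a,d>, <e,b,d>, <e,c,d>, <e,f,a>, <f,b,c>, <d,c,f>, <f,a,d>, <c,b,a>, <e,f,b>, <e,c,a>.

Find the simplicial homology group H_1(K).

Take the total order a < b < c < d < e < f on the vertex set. Then K (dimension 2) consists of the simplices:

  0-simplices (6): a, b, c, d, e, f
  1-simplices (15): ab, ac, ad, ae, af, bc, bd, be, bf, cd, ce, cf, de, df, ef
  2-simplices (10): abc, abd, ace, adf, aef, bcf, bde, bef, cde, cdf

so the chain groups are C_0 ≅ Z^6, C_1 ≅ Z^15, C_2 ≅ Z^10.

The boundary map ∂_1: C_1 → C_0 sends each edge [p,q] (with p < q) to q − p. For instance
  ∂bf = f − b.
The 6×15 boundary matrix has rank 5 and Smith normal form diag(1,1,1,1,1).

∂_2: C_2 → C_1 acts by ∂[p,q,r] = [q,r] − [p,r] + [p,q]. For instance
  ∂ace = ce − ae + ac,
  ∂bcf = cf − bf + bc.
The resulting 15×10 matrix has rank 10, and its Smith normal form has invariant factors (1,1,1,1,1,1,1,1,1,2).

Computing H_k = (kernel of ∂_k) / (image of ∂_{k+1}):

  H_1: rank ker ∂_1 − rank ∂_2 = (15 − 5) − 10 = 0, and ∂_2 has invariant factor 2 > 1, so H_1 = Z/2.

(K is a triangulation of the real projective plane RP^2.)

H_1 = Z/2.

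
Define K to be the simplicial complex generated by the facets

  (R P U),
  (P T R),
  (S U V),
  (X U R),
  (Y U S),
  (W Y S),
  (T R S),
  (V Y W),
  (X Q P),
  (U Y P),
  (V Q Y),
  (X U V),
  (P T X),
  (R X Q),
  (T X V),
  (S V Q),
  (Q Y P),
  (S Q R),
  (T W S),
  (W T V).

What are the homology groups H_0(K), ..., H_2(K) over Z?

Fix the vertex order P < Q < R < S < T < U < V < W < X < Y and write every simplex with vertices in increasing order. Then dim K = 2 and the simplices of K are:

  0-simplices (10): P, Q, R, S, T, U, V, W, X, Y
  1-simplices (30): PQ, PR, PT, PU, PX, PY, QR, QS, QV, QX, QY, RS, RT, RU, RX, ST, SU, SV, SW, SY, TV, TW, TX, UV, UX, UY, VW, VX, VY, WY
  2-simplices (20): PQX, PQY, PRT, PRU, PTX, PUY, QRS, QRX, QSV, QVY, RST, RUX, STW, SUV, SUY, SWY, TVW, TVX, UVX, VWY

Hence C_0 ≅ Z^10, C_1 ≅ Z^30, C_2 ≅ Z^20.

The boundary map ∂_1: C_1 → C_0 maps an edge to its endpoints' difference, ∂[p,q] = q − p.
As a 10×30 matrix over Z this has rank 9, with invariant factors (1,1,1,1,1,1,1,1,1).

The boundary map ∂_2: C_2 → C_1 acts by ∂[p,q,r] = [q,r] − [p,r] + [p,q]. For instance
  ∂SWY = WY − SY + SW,
  ∂PQX = QX − PX + PQ.
As a 30×20 matrix over Z this has rank 20, with invariant factors (1,1,1,1,1,1,1,1,1,1,1,1,1,1,1,1,1,1,1,2).

Now H_k = ker ∂_k / im ∂_{k+1}, so:

  H_0: rank C_0 − rank ∂_1 = 10 − 9 = 1, and the invariant factors of ∂_1 are all 1, so H_0 ≅ Z.
  H_1: rank ker ∂_1 − rank ∂_2 = (30 − 9) − 20 = 1, and ∂_2 has invariant factor 2 > 1, so H_1 ≅ Z ⊕ Z/2.
  H_2: rank ker ∂_2 − rank ∂_3 = (20 − 20) − 0 = 0, and there is no ∂_3, so H_2 ≅ 0.

H_0 = Z,  H_1 = Z ⊕ Z/2,  H_2 = 0.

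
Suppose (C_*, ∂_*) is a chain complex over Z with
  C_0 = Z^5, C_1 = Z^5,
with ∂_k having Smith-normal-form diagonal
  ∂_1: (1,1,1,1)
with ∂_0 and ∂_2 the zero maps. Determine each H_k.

H_0: b_0 = 5 − 0 − 4 = 1; torsion from ∂_1 factors > 1: none. So H_0 ≅ Z.
H_1: b_1 = 5 − 4 − 0 = 1; torsion from ∂_2 factors > 1: none. So H_1 ≅ Z.

H_0 ≅ Z,  H_1 ≅ Z.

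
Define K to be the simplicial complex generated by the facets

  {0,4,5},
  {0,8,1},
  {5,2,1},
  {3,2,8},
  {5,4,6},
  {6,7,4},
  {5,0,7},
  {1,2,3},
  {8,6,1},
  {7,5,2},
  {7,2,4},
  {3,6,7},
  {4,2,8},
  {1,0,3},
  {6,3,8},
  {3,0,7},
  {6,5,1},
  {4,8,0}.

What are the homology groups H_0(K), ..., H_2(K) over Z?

H_0 = Z,  H_1 = Z ⊕ Z/2,  H_2 = 0.

We work with the vertex ordering 0 < 1 < 2 < 3 < 4 < 5 < 6 < 7 < 8. The simplices of K, each written with vertices in increasing order, are:

  0-simplices (9): [0], [1], [2], [3], [4], [5], [6], [7], [8]
  1-simplices (27): (27 of them)
  2-simplices (18): [0,1,3], [0,1,8], [0,3,7], [0,4,5], [0,4,8], [0,5,7], [1,2,3], [1,2,5], [1,5,6], [1,6,8], [2,3,8], [2,4,7], [2,4,8], [2,5,7], [3,6,7], [3,6,8], [4,5,6], [4,6,7]

so the chain groups are C_0 ≅ Z^9, C_1 ≅ Z^27, C_2 ≅ Z^18.

Boundary ∂_1: C_1 → C_0 is given by ∂[p,q] = [q] − [p].
As a 9×27 matrix over Z this has rank 8, with invariant factors (1,1,1,1,1,1,1,1).

Boundary ∂_2: C_2 → C_1 maps a triangle to the signed sum of its edges. For instance
  ∂[1,5,6] = [5,6] − [1,6] + [1,5],
  ∂[1,2,5] = [2,5] − [1,5] + [1,2].
The resulting 27×18 matrix has rank 18, and its Smith normal form has invariant factors (1,1,1,1,1,1,1,1,1,1,1,1,1,1,1,1,1,2).

Now H_k = ker ∂_k / im ∂_{k+1}, so:

  H_0: rank C_0 − rank ∂_1 = 9 − 8 = 1, and the invariant factors of ∂_1 are all 1, so H_0 ≅ Z.
  H_1: rank ker ∂_1 − rank ∂_2 = (27 − 8) − 18 = 1, and ∂_2 has invariant factor 2 > 1, so H_1 ≅ Z ⊕ Z/2.
  H_2: rank ker ∂_2 − rank ∂_3 = (18 − 18) − 0 = 0, and there is no ∂_3, so H_2 ≅ 0.

As a check, the Euler characteristic is 9 − 27 + 18 = 0, which agrees with 1 − 1 + 0 = 0.
(K is a triangulation of the Klein bottle.)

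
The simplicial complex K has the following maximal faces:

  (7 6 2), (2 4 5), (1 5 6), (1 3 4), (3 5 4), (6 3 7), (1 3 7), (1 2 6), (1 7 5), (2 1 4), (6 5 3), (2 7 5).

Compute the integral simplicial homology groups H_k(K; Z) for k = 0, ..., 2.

H_0 ≅ Z,  H_1 ≅ Z/2,  H_2 = 0.

Take the total order 1 < 2 < 3 < 4 < 5 < 6 < 7 on the vertex set. Then K (dimension 2) consists of the simplices:

  0-simplices (7): [1], [2], [3], [4], [5], [6], [7]
  1-simplices (18): [1,2], [1,3], [1,4], [1,5], [1,6], [1,7], [2,4], [2,5], [2,6], [2,7], [3,4], [3,5], [3,6], [3,7], [4,5], [5,6], [5,7], [6,7]
  2-simplices (12): [1,2,4], [1,2,6], [1,3,4], [1,3,7], [1,5,6], [1,5,7], [2,4,5], [2,5,7], [2,6,7], [3,4,5], [3,5,6], [3,6,7]

giving chain groups C_0 ≅ Z^7, C_1 ≅ Z^18, C_2 ≅ Z^12.

∂_1: C_1 → C_0 sends each edge [p,q] (with p < q) to q − p.
The resulting 7×18 matrix has rank 6, and its Smith normal form has invariant factors (1,1,1,1,1,1).

∂_2: C_2 → C_1 maps a triangle to the signed sum of its edges. For instance
  ∂[1,3,4] = [3,4] − [1,4] + [1,3],
  ∂[1,2,4] = [2,4] − [1,4] + [1,2].
This gives a 18×12 integer matrix of rank 12; reducing to Smith normal form yields diagonal entries (1,1,1,1,1,1,1,1,1,1,1,2).

Now H_k = ker ∂_k / im ∂_{k+1}, so:

  H_0: rank C_0 − rank ∂_1 = 7 − 6 = 1, and the invariant factors of ∂_1 are all 1, so H_0 ≅ Z.
  H_1: rank ker ∂_1 − rank ∂_2 = (18 − 6) − 12 = 0, and ∂_2 has invariant factor 2 > 1, so H_1 ≅ Z/2.
  H_2: rank ker ∂_2 − rank ∂_3 = (12 − 12) − 0 = 0, and there is no ∂_3, so H_2 ≅ 0.

As a check, the Euler characteristic is 7 − 18 + 12 = 1, which agrees with 1 − 0 + 0 = 1.
(K is a triangulation of the real projective plane RP^2.)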